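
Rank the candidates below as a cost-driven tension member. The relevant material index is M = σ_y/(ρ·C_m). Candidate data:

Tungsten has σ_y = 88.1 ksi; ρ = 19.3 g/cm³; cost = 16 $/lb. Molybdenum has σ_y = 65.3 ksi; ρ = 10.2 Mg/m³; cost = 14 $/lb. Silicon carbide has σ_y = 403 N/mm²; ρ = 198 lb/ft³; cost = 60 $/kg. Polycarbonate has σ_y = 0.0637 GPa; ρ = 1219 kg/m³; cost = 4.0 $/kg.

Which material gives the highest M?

polycarbonate

Normalizing units and computing the index:
  tungsten: σ_y = 607.4 MPa, ρ = 19300 kg/m³, cost = 35.27 $/kg
  molybdenum: σ_y = 450.2 MPa, ρ = 10200 kg/m³, cost = 30.86 $/kg
  silicon carbide: σ_y = 403.0 MPa, ρ = 3172 kg/m³, cost = 60.00 $/kg
  polycarbonate: σ_y = 63.70 MPa, ρ = 1219 kg/m³, cost = 4.000 $/kg
  polycarbonate: M = 13.1 kN·m per $
  silicon carbide: M = 2.12 kN·m per $
  molybdenum: M = 1.43 kN·m per $
  tungsten: M = 0.892 kN·m per $
Polycarbonate ranks first.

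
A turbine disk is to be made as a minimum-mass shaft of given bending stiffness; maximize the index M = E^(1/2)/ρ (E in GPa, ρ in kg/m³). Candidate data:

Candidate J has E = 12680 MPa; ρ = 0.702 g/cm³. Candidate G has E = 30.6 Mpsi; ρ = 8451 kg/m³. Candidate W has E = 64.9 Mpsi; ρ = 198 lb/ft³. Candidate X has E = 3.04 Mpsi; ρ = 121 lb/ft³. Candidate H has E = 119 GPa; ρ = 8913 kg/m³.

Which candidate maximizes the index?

candidate W

Convert each candidate to consistent units, then evaluate M:
  candidate J: E = 12.68 GPa, ρ = 702.0 kg/m³
  candidate G: E = 211.0 GPa, ρ = 8451 kg/m³
  candidate W: E = 447.5 GPa, ρ = 3172 kg/m³
  candidate X: E = 20.96 GPa, ρ = 1938 kg/m³
  candidate H: E = 119.0 GPa, ρ = 8913 kg/m³
  candidate W: M = 6.67×10⁻³
  candidate J: M = 5.07×10⁻³
  candidate X: M = 2.36×10⁻³
  candidate G: M = 1.72×10⁻³
  candidate H: M = 1.22×10⁻³
Candidate W ranks first.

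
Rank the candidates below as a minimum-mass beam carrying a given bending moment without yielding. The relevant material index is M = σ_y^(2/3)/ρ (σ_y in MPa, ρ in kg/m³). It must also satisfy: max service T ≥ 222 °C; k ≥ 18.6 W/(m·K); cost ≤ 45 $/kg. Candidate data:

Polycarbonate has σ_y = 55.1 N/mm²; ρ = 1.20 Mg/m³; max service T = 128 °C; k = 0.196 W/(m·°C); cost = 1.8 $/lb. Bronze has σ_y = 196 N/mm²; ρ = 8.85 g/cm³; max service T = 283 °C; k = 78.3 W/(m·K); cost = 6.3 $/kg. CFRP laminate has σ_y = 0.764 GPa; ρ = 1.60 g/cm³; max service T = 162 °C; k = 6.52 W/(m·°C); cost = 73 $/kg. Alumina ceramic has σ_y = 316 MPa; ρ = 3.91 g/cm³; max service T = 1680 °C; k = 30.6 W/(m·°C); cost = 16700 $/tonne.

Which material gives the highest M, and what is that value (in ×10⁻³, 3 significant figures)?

Screen on constraints: max service T ≥ 222 °C; k ≥ 18.6 W/(m·K); cost ≤ 45 $/kg. Survivors: bronze, alumina ceramic.
After converting to SI:
  bronze: σ_y = 196.0 MPa, ρ = 8850 kg/m³
  alumina ceramic: σ_y = 316.0 MPa, ρ = 3910 kg/m³
  alumina ceramic: M = 11.9×10⁻³
  bronze: M = 3.81×10⁻³
The maximum is for alumina ceramic.

alumina ceramic, M = 11.9×10⁻³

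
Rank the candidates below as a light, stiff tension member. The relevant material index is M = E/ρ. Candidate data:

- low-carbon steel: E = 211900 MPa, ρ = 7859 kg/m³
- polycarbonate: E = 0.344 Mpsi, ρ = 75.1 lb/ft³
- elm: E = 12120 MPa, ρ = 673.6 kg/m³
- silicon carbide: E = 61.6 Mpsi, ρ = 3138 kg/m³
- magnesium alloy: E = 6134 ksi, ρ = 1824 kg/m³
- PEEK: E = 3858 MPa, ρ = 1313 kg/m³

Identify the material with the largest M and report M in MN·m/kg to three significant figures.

Normalizing units and computing the index:
  low-carbon steel: E = 211.9 GPa, ρ = 7859 kg/m³
  polycarbonate: E = 2.372 GPa, ρ = 1203 kg/m³
  elm: E = 12.12 GPa, ρ = 673.6 kg/m³
  silicon carbide: E = 424.7 GPa, ρ = 3138 kg/m³
  magnesium alloy: E = 42.29 GPa, ρ = 1824 kg/m³
  PEEK: E = 3.858 GPa, ρ = 1313 kg/m³
  silicon carbide: M = 135 MN·m/kg
  low-carbon steel: M = 27.0 MN·m/kg
  magnesium alloy: M = 23.2 MN·m/kg
  elm: M = 18.0 MN·m/kg
  PEEK: M = 2.94 MN·m/kg
  polycarbonate: M = 1.97 MN·m/kg
Silicon carbide ranks first.

silicon carbide, M = 135 MN·m/kg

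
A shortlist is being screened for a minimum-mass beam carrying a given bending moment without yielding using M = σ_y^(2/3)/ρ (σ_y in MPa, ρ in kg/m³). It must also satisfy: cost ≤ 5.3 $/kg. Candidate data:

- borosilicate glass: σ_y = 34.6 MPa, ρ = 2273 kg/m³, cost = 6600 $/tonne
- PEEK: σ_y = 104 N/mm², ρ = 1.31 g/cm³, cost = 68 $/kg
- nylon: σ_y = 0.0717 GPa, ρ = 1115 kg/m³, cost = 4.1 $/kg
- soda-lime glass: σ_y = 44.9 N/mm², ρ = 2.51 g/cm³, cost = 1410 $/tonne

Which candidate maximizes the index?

Screen on constraints: cost ≤ 5.3 $/kg. Survivors: nylon, soda-lime glass.
Convert each candidate to consistent units, then evaluate M:
  nylon: σ_y = 71.70 MPa, ρ = 1115 kg/m³
  soda-lime glass: σ_y = 44.90 MPa, ρ = 2510 kg/m³
  nylon: M = 15.5×10⁻³
  soda-lime glass: M = 5.03×10⁻³
The maximum is for nylon.

nylon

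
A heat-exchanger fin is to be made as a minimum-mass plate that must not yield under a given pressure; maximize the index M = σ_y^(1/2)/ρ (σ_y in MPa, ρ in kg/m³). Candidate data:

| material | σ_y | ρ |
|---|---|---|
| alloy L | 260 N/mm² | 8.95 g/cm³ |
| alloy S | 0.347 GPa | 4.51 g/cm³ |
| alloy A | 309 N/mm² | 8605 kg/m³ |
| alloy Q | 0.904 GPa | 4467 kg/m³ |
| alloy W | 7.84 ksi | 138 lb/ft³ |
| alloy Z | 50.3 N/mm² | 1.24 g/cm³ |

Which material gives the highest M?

alloy Q

Convert each candidate to consistent units, then evaluate M:
  alloy L: σ_y = 260.0 MPa, ρ = 8950 kg/m³
  alloy S: σ_y = 347.0 MPa, ρ = 4510 kg/m³
  alloy A: σ_y = 309.0 MPa, ρ = 8605 kg/m³
  alloy Q: σ_y = 904.0 MPa, ρ = 4467 kg/m³
  alloy W: σ_y = 54.05 MPa, ρ = 2211 kg/m³
  alloy Z: σ_y = 50.30 MPa, ρ = 1240 kg/m³
  alloy Q: M = 6.73×10⁻³
  alloy Z: M = 5.72×10⁻³
  alloy S: M = 4.13×10⁻³
  alloy W: M = 3.33×10⁻³
  alloy A: M = 2.04×10⁻³
  alloy L: M = 1.80×10⁻³
Alloy Q has the largest M.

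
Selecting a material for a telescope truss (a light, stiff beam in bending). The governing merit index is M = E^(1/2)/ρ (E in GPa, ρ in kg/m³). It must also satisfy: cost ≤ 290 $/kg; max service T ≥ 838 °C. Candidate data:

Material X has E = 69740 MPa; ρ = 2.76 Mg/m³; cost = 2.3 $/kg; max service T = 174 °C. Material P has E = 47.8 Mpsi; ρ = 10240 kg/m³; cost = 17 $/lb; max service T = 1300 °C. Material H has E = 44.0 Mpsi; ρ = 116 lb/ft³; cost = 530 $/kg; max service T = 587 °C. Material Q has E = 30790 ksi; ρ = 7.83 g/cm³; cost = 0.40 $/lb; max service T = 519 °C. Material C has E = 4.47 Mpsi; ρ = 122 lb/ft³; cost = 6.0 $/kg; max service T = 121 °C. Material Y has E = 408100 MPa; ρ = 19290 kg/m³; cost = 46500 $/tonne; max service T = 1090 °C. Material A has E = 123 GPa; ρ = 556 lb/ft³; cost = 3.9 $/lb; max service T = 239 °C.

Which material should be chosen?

material P

Screen on constraints: cost ≤ 290 $/kg; max service T ≥ 838 °C. Survivors: material P, material Y.
Putting every candidate on a common basis:
  material P: E = 329.6 GPa, ρ = 10240 kg/m³
  material Y: E = 408.1 GPa, ρ = 19290 kg/m³
  material P: M = 1.77×10⁻³
  material Y: M = 1.05×10⁻³
Material P has the largest M.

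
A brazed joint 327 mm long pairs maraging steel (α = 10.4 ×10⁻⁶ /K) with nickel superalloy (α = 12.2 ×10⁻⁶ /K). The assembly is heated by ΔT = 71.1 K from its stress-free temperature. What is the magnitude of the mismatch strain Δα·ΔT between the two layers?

1.28×10⁻⁴

Δα = |10.4 − 12.2|×10⁻⁶/K = 1.80×10⁻⁶/K.
Mismatch strain = Δα·ΔT = 1.80×10⁻⁶ × 71.1 = 1.28×10⁻⁴.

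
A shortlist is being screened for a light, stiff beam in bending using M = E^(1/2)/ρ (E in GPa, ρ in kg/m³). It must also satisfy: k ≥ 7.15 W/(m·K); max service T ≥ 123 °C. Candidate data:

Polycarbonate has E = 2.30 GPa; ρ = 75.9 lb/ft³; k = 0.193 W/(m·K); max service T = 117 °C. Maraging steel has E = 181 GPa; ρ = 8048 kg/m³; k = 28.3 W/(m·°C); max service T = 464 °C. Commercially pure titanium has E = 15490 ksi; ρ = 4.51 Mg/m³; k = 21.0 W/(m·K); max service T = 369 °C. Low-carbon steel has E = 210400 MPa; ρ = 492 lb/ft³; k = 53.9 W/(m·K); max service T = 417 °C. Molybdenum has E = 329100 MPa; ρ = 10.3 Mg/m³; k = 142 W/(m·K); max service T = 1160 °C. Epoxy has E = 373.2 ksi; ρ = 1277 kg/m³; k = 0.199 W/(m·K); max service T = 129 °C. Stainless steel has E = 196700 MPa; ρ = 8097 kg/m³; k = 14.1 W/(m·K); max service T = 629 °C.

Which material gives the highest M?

Screen on constraints: k ≥ 7.15 W/(m·K); max service T ≥ 123 °C. Survivors: maraging steel, commercially pure titanium, low-carbon steel, molybdenum, stainless steel.
After converting to SI:
  maraging steel: E = 181.0 GPa, ρ = 8048 kg/m³
  commercially pure titanium: E = 106.8 GPa, ρ = 4510 kg/m³
  low-carbon steel: E = 210.4 GPa, ρ = 7881 kg/m³
  molybdenum: E = 329.1 GPa, ρ = 10300 kg/m³
  stainless steel: E = 196.7 GPa, ρ = 8097 kg/m³
  commercially pure titanium: M = 2.29×10⁻³
  low-carbon steel: M = 1.84×10⁻³
  molybdenum: M = 1.76×10⁻³
  stainless steel: M = 1.73×10⁻³
  maraging steel: M = 1.67×10⁻³
Commercially pure titanium has the largest M.

commercially pure titanium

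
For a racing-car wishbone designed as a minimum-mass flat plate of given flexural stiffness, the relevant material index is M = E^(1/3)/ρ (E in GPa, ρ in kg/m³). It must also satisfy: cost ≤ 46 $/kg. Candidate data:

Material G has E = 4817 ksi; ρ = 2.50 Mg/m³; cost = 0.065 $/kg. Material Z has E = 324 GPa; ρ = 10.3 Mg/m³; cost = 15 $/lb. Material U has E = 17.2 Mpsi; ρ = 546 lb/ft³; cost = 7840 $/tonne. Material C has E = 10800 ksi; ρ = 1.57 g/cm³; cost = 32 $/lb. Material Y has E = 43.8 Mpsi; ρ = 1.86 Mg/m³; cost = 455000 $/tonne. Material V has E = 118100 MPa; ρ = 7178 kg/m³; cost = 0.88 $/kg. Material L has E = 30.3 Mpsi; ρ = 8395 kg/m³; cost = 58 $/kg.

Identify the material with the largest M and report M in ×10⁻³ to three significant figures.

Screen on constraints: cost ≤ 46 $/kg. Survivors: material G, material Z, material U, material V.
After converting to SI:
  material G: E = 33.21 GPa, ρ = 2500 kg/m³
  material Z: E = 324.0 GPa, ρ = 10300 kg/m³
  material U: E = 118.6 GPa, ρ = 8746 kg/m³
  material V: E = 118.1 GPa, ρ = 7178 kg/m³
  material G: M = 1.29×10⁻³
  material V: M = 0.684×10⁻³
  material Z: M = 0.667×10⁻³
  material U: M = 0.562×10⁻³
Material G has the largest M.

material G, M = 1.29×10⁻³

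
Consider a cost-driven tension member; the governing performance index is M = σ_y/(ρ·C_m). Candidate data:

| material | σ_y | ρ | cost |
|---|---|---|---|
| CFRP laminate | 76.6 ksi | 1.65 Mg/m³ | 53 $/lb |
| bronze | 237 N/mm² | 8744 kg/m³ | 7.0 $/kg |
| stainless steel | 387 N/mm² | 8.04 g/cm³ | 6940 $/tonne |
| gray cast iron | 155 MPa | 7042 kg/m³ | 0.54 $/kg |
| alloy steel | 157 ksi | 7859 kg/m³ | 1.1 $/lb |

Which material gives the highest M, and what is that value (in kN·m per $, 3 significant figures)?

In SI units:
  CFRP laminate: σ_y = 528.1 MPa, ρ = 1650 kg/m³, cost = 116.8 $/kg
  bronze: σ_y = 237.0 MPa, ρ = 8744 kg/m³, cost = 7.000 $/kg
  stainless steel: σ_y = 387.0 MPa, ρ = 8040 kg/m³, cost = 6.940 $/kg
  gray cast iron: σ_y = 155.0 MPa, ρ = 7042 kg/m³, cost = 0.5400 $/kg
  alloy steel: σ_y = 1082 MPa, ρ = 7859 kg/m³, cost = 2.425 $/kg
  alloy steel: M = 56.8 kN·m per $
  gray cast iron: M = 40.8 kN·m per $
  stainless steel: M = 6.94 kN·m per $
  bronze: M = 3.87 kN·m per $
  CFRP laminate: M = 2.74 kN·m per $
The maximum is for alloy steel.

alloy steel, M = 56.8 kN·m per $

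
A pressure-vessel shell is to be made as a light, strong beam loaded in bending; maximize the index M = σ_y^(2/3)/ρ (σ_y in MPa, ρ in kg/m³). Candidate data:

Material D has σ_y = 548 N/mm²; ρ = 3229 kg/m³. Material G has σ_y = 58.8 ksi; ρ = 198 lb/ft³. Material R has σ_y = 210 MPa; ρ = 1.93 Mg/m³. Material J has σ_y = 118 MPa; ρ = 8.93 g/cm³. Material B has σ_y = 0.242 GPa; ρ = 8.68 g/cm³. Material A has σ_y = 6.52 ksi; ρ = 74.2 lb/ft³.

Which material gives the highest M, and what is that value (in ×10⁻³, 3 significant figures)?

material D, M = 20.7×10⁻³

Normalizing units and computing the index:
  material D: σ_y = 548.0 MPa, ρ = 3229 kg/m³
  material G: σ_y = 405.4 MPa, ρ = 3172 kg/m³
  material R: σ_y = 210.0 MPa, ρ = 1930 kg/m³
  material J: σ_y = 118.0 MPa, ρ = 8930 kg/m³
  material B: σ_y = 242.0 MPa, ρ = 8680 kg/m³
  material A: σ_y = 44.95 MPa, ρ = 1189 kg/m³
  material D: M = 20.7×10⁻³
  material R: M = 18.3×10⁻³
  material G: M = 17.3×10⁻³
  material A: M = 10.6×10⁻³
  material B: M = 4.47×10⁻³
  material J: M = 2.69×10⁻³
The maximum is for material D.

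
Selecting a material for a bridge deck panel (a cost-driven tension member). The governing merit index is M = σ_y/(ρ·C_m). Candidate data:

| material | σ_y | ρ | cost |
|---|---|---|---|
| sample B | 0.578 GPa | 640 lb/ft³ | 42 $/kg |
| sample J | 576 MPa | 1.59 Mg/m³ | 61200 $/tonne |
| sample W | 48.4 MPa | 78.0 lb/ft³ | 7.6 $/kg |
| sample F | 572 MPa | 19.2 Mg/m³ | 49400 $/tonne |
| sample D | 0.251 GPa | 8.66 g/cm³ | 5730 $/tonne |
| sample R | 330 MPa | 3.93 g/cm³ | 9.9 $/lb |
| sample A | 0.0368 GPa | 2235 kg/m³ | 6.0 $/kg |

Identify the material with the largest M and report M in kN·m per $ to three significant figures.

In SI units:
  sample B: σ_y = 578.0 MPa, ρ = 10250 kg/m³, cost = 42.00 $/kg
  sample J: σ_y = 576.0 MPa, ρ = 1590 kg/m³, cost = 61.20 $/kg
  sample W: σ_y = 48.40 MPa, ρ = 1249 kg/m³, cost = 7.600 $/kg
  sample F: σ_y = 572.0 MPa, ρ = 19200 kg/m³, cost = 49.40 $/kg
  sample D: σ_y = 251.0 MPa, ρ = 8660 kg/m³, cost = 5.730 $/kg
  sample R: σ_y = 330.0 MPa, ρ = 3930 kg/m³, cost = 21.83 $/kg
  sample A: σ_y = 36.80 MPa, ρ = 2235 kg/m³, cost = 6.000 $/kg
  sample J: M = 5.92 kN·m per $
  sample W: M = 5.10 kN·m per $
  sample D: M = 5.06 kN·m per $
  sample R: M = 3.85 kN·m per $
  sample A: M = 2.74 kN·m per $
  sample B: M = 1.34 kN·m per $
  sample F: M = 0.603 kN·m per $
Sample J has the largest M.

sample J, M = 5.92 kN·m per $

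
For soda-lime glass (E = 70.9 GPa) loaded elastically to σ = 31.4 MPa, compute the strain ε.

4.43×10⁻⁴

ε = σ/E = 31.4 / 70900 = 4.43×10⁻⁴.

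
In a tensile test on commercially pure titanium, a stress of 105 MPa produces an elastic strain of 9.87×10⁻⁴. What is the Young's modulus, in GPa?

E = σ/ε = 105 MPa / 9.87×10⁻⁴ = 106400 MPa = 106 GPa.

106 GPa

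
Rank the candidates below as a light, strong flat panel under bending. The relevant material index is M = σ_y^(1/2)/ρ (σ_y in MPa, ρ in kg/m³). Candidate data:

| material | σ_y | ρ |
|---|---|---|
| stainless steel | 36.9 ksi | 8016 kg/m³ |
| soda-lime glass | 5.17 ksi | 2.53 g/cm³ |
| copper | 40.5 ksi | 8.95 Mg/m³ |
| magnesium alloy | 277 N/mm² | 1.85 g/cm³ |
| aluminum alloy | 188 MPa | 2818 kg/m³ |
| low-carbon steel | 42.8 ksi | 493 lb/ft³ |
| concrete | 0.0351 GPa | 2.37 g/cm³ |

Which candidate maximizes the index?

magnesium alloy

Normalizing units and computing the index:
  stainless steel: σ_y = 254.4 MPa, ρ = 8016 kg/m³
  soda-lime glass: σ_y = 35.65 MPa, ρ = 2530 kg/m³
  copper: σ_y = 279.2 MPa, ρ = 8950 kg/m³
  magnesium alloy: σ_y = 277.0 MPa, ρ = 1850 kg/m³
  aluminum alloy: σ_y = 188.0 MPa, ρ = 2818 kg/m³
  low-carbon steel: σ_y = 295.1 MPa, ρ = 7897 kg/m³
  concrete: σ_y = 35.10 MPa, ρ = 2370 kg/m³
  magnesium alloy: M = 9.00×10⁻³
  aluminum alloy: M = 4.87×10⁻³
  concrete: M = 2.50×10⁻³
  soda-lime glass: M = 2.36×10⁻³
  low-carbon steel: M = 2.18×10⁻³
  stainless steel: M = 1.99×10⁻³
  copper: M = 1.87×10⁻³
Magnesium alloy ranks first.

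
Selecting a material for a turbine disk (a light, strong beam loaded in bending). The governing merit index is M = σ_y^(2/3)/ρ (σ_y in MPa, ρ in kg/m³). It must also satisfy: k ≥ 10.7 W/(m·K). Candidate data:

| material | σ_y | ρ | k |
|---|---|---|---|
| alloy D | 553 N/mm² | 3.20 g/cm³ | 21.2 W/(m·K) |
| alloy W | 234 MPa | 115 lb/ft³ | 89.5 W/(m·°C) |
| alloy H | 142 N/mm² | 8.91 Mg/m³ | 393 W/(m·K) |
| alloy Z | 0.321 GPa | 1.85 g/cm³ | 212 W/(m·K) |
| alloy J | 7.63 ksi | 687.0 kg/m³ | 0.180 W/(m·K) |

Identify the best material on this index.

alloy Z

Screen on constraints: k ≥ 10.7 W/(m·K). Survivors: alloy D, alloy W, alloy H, alloy Z.
After converting to SI:
  alloy D: σ_y = 553.0 MPa, ρ = 3200 kg/m³
  alloy W: σ_y = 234.0 MPa, ρ = 1842 kg/m³
  alloy H: σ_y = 142.0 MPa, ρ = 8910 kg/m³
  alloy Z: σ_y = 321.0 MPa, ρ = 1850 kg/m³
  alloy Z: M = 25.3×10⁻³
  alloy D: M = 21.1×10⁻³
  alloy W: M = 20.6×10⁻³
  alloy H: M = 3.05×10⁻³
Alloy Z ranks first.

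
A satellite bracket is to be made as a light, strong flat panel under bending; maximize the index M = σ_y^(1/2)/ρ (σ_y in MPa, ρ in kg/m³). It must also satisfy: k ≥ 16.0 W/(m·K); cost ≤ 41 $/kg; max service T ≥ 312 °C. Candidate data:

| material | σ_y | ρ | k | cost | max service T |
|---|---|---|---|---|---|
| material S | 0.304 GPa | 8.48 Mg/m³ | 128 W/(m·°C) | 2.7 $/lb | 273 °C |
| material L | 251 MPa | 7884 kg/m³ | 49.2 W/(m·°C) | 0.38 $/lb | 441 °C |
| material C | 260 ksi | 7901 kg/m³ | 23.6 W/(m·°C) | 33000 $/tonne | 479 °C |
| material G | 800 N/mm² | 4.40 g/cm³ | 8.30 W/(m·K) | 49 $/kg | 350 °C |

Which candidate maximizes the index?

Screen on constraints: k ≥ 16.0 W/(m·K); cost ≤ 41 $/kg; max service T ≥ 312 °C. Survivors: material L, material C.
Putting every candidate on a common basis:
  material L: σ_y = 251.0 MPa, ρ = 7884 kg/m³
  material C: σ_y = 1793 MPa, ρ = 7901 kg/m³
  material C: M = 5.36×10⁻³
  material L: M = 2.01×10⁻³
Material C ranks first.

material C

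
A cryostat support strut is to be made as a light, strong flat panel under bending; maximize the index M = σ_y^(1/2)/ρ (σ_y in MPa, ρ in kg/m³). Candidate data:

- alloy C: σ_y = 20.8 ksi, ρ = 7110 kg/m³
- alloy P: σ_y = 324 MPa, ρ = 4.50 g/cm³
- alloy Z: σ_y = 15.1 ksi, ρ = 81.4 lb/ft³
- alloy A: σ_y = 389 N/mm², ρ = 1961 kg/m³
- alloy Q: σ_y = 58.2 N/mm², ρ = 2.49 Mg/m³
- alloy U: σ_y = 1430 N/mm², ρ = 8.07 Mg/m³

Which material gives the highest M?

alloy A

Normalizing units and computing the index:
  alloy C: σ_y = 143.4 MPa, ρ = 7110 kg/m³
  alloy P: σ_y = 324.0 MPa, ρ = 4500 kg/m³
  alloy Z: σ_y = 104.1 MPa, ρ = 1304 kg/m³
  alloy A: σ_y = 389.0 MPa, ρ = 1961 kg/m³
  alloy Q: σ_y = 58.20 MPa, ρ = 2490 kg/m³
  alloy U: σ_y = 1430 MPa, ρ = 8070 kg/m³
  alloy A: M = 10.1×10⁻³
  alloy Z: M = 7.83×10⁻³
  alloy U: M = 4.69×10⁻³
  alloy P: M = 4.00×10⁻³
  alloy Q: M = 3.06×10⁻³
  alloy C: M = 1.68×10⁻³
Alloy A ranks first.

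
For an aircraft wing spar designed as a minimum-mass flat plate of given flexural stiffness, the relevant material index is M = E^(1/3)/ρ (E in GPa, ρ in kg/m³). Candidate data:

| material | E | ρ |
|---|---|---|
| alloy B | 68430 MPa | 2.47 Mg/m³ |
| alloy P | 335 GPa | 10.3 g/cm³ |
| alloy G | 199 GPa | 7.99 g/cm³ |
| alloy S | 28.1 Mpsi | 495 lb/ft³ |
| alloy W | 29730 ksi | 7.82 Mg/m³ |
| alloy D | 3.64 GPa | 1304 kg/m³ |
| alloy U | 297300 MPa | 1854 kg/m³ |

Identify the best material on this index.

alloy U

Convert each candidate to consistent units, then evaluate M:
  alloy B: E = 68.43 GPa, ρ = 2470 kg/m³
  alloy P: E = 335.0 GPa, ρ = 10300 kg/m³
  alloy G: E = 199.0 GPa, ρ = 7990 kg/m³
  alloy S: E = 193.7 GPa, ρ = 7929 kg/m³
  alloy W: E = 205.0 GPa, ρ = 7820 kg/m³
  alloy D: E = 3.640 GPa, ρ = 1304 kg/m³
  alloy U: E = 297.3 GPa, ρ = 1854 kg/m³
  alloy U: M = 3.60×10⁻³
  alloy B: M = 1.66×10⁻³
  alloy D: M = 1.18×10⁻³
  alloy W: M = 0.754×10⁻³
  alloy G: M = 0.731×10⁻³
  alloy S: M = 0.730×10⁻³
  alloy P: M = 0.674×10⁻³
The maximum is for alloy U.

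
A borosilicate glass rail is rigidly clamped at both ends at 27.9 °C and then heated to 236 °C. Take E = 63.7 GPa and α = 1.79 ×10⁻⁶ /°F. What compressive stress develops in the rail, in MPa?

α = 1.79×10⁻⁶/°F × 9/5 = 3.22×10⁻⁶/K.
ΔT = 208.1 K. Constrained thermal stress σ = E·α·ΔT = 63.70×10³ MPa × 3.22×10⁻⁶ × 208.1 = 42.7 MPa (compressive).

42.7 MPa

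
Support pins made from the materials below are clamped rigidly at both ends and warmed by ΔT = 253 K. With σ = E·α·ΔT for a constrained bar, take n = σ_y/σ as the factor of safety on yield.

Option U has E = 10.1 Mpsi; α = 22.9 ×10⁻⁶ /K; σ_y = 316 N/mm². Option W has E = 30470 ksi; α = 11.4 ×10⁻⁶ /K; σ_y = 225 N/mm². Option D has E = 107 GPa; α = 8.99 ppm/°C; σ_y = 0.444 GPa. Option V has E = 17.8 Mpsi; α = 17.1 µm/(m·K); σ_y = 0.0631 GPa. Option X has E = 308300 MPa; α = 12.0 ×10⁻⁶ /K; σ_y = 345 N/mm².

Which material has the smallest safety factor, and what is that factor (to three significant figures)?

option V, n = 0.119

Converting E to GPa, α to ×10⁻⁶/K, σ_y to MPa, then σ and n for each:
  option U: E = 69.64, α = 22.9, σ_y = 316.0 → σ = 403 MPa, n = 0.783
  option W: E = 210.1, α = 11.4, σ_y = 225.0 → σ = 606 MPa, n = 0.371
  option D: E = 107.0, α = 8.99, σ_y = 444.0 → σ = 243 MPa, n = 1.82
  option V: E = 122.7, α = 17.1, σ_y = 63.10 → σ = 531 MPa, n = 0.119
  option X: E = 308.3, α = 12.0, σ_y = 345.0 → σ = 936 MPa, n = 0.369
Smallest n: option V with n = 0.119.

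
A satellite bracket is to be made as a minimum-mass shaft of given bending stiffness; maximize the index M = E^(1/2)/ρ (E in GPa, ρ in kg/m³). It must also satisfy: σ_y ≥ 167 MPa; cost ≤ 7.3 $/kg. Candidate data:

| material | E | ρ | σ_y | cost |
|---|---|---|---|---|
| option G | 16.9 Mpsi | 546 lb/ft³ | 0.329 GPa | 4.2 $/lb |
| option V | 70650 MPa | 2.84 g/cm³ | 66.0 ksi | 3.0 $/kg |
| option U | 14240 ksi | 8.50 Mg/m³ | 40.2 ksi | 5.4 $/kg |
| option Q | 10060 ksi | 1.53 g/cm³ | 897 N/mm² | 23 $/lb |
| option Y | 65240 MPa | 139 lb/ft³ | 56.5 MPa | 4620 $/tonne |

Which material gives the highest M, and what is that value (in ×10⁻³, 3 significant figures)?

Screen on constraints: σ_y ≥ 167 MPa; cost ≤ 7.3 $/kg. Survivors: option V, option U.
Normalizing units and computing the index:
  option V: E = 70.65 GPa, ρ = 2840 kg/m³
  option U: E = 98.18 GPa, ρ = 8500 kg/m³
  option V: M = 2.96×10⁻³
  option U: M = 1.17×10⁻³
Option V ranks first.

option V, M = 2.96×10⁻³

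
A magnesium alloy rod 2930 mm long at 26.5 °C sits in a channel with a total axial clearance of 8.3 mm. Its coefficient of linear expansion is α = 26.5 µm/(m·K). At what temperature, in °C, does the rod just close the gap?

α·L₀·ΔT = 8.3 mm ⇒ ΔT = 8.3 / (26.5×10⁻⁶ × 2930.0) = 106.9 K.
T = 26.5 + 106.9 = 133.4 °C.

133 °C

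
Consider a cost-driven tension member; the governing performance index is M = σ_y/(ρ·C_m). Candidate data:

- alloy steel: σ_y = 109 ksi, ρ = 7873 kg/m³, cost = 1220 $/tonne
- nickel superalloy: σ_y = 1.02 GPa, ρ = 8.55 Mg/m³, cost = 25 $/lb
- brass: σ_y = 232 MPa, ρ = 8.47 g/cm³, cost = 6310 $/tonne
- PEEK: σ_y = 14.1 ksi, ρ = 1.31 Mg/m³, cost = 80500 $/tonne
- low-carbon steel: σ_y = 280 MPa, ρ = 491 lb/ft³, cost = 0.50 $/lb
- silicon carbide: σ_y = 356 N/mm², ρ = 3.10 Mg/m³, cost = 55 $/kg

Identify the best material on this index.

alloy steel

Putting every candidate on a common basis:
  alloy steel: σ_y = 751.5 MPa, ρ = 7873 kg/m³, cost = 1.220 $/kg
  nickel superalloy: σ_y = 1020 MPa, ρ = 8550 kg/m³, cost = 55.11 $/kg
  brass: σ_y = 232.0 MPa, ρ = 8470 kg/m³, cost = 6.310 $/kg
  PEEK: σ_y = 97.22 MPa, ρ = 1310 kg/m³, cost = 80.50 $/kg
  low-carbon steel: σ_y = 280.0 MPa, ρ = 7865 kg/m³, cost = 1.102 $/kg
  silicon carbide: σ_y = 356.0 MPa, ρ = 3100 kg/m³, cost = 55.00 $/kg
  alloy steel: M = 78.2 kN·m per $
  low-carbon steel: M = 32.3 kN·m per $
  brass: M = 4.34 kN·m per $
  nickel superalloy: M = 2.16 kN·m per $
  silicon carbide: M = 2.09 kN·m per $
  PEEK: M = 0.922 kN·m per $
Alloy steel has the largest M.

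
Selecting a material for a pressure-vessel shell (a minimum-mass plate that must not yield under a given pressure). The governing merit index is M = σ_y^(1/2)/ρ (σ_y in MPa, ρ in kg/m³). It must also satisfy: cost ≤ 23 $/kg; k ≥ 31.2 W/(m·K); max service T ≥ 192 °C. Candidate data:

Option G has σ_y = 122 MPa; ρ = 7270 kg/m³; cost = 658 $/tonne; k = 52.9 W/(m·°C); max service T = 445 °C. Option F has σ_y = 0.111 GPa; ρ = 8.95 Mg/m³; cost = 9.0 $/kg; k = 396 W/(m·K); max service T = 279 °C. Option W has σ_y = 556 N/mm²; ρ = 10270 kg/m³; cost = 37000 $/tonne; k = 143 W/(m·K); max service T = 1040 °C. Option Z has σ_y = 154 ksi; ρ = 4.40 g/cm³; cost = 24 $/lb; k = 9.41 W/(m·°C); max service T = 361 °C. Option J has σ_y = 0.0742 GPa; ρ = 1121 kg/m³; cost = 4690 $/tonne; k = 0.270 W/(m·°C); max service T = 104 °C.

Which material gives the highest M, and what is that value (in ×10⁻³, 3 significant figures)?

option G, M = 1.52×10⁻³

Screen on constraints: cost ≤ 23 $/kg; k ≥ 31.2 W/(m·K); max service T ≥ 192 °C. Survivors: option G, option F.
After converting to SI:
  option G: σ_y = 122.0 MPa, ρ = 7270 kg/m³
  option F: σ_y = 111.0 MPa, ρ = 8950 kg/m³
  option G: M = 1.52×10⁻³
  option F: M = 1.18×10⁻³
Option G ranks first.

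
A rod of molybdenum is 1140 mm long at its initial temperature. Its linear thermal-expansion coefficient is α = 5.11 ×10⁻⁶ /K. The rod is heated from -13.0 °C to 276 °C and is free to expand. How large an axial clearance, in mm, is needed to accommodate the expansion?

ΔT = 276 − (-13.0) = 289.0 K.
ΔL = α·L₀·ΔT = 5.11×10⁻⁶ × 1140 mm × 289.0 K = 1.68 mm.

1.68 mm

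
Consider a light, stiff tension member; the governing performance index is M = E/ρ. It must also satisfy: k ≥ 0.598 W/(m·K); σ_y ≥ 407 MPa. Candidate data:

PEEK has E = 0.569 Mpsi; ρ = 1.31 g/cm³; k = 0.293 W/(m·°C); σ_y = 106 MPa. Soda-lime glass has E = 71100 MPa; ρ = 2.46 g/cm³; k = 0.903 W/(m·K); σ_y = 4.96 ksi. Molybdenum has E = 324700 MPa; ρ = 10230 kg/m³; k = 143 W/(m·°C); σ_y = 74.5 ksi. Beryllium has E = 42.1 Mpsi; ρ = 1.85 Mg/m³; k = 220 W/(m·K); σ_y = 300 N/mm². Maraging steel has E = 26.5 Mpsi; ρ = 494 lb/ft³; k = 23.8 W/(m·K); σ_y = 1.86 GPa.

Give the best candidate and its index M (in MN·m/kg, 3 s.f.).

Screen on constraints: k ≥ 0.598 W/(m·K); σ_y ≥ 407 MPa. Survivors: molybdenum, maraging steel.
After converting to SI:
  molybdenum: E = 324.7 GPa, ρ = 10230 kg/m³
  maraging steel: E = 182.7 GPa, ρ = 7913 kg/m³
  molybdenum: M = 31.7 MN·m/kg
  maraging steel: M = 23.1 MN·m/kg
Highest index: molybdenum.

molybdenum, M = 31.7 MN·m/kg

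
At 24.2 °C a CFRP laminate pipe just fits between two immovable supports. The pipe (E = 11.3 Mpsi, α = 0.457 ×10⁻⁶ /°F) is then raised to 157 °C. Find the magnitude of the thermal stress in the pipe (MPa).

8.51 MPa

E = 11.3 Mpsi = 77.91 GPa.
α = 0.457×10⁻⁶/°F × 9/5 = 0.823×10⁻⁶/K.
ΔT = 132.8 K. Constrained thermal stress σ = E·α·ΔT = 77.91×10³ MPa × 0.823×10⁻⁶ × 132.8 = 8.51 MPa (compressive).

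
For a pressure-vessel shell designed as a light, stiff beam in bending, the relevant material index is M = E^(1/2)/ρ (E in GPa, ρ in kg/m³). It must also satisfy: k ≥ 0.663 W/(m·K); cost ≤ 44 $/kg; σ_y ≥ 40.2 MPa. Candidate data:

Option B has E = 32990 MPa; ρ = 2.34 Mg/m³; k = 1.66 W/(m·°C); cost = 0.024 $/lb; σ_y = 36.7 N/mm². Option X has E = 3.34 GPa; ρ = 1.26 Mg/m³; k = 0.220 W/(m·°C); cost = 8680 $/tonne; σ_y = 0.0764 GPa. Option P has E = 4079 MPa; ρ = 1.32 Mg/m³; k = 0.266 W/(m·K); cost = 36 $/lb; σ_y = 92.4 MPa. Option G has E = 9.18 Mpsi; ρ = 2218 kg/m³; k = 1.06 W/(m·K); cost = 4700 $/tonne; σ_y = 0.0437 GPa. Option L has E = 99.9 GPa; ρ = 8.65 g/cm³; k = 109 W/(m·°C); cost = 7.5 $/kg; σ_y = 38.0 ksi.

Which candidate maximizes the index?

option G

Screen on constraints: k ≥ 0.663 W/(m·K); cost ≤ 44 $/kg; σ_y ≥ 40.2 MPa. Survivors: option G, option L.
Normalizing units and computing the index:
  option G: E = 63.29 GPa, ρ = 2218 kg/m³
  option L: E = 99.90 GPa, ρ = 8650 kg/m³
  option G: M = 3.59×10⁻³
  option L: M = 1.16×10⁻³
Highest index: option G.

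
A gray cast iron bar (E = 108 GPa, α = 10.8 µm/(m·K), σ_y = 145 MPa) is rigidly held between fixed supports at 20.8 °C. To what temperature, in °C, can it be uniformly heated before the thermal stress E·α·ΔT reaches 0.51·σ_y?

E·α·ΔT = 73.95 MPa ⇒ ΔT = 73.95 / (108.0×10³ × 10.8×10⁻⁶) = 63.40 K.
T = 20.8 + 63.40 = 84.20 °C.

84.2 °C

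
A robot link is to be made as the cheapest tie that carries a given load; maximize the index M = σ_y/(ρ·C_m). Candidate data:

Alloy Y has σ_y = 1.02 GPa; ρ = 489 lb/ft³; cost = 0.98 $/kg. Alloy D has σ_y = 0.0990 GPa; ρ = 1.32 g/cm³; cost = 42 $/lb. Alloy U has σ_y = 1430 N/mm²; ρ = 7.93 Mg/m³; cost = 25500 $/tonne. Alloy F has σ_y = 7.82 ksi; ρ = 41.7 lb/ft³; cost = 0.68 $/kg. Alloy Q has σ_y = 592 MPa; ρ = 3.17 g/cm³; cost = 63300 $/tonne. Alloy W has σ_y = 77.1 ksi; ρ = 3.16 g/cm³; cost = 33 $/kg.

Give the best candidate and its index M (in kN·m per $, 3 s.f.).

alloy Y, M = 133 kN·m per $

In SI units:
  alloy Y: σ_y = 1020 MPa, ρ = 7833 kg/m³, cost = 0.9800 $/kg
  alloy D: σ_y = 99.00 MPa, ρ = 1320 kg/m³, cost = 92.59 $/kg
  alloy U: σ_y = 1430 MPa, ρ = 7930 kg/m³, cost = 25.50 $/kg
  alloy F: σ_y = 53.92 MPa, ρ = 668.0 kg/m³, cost = 0.6800 $/kg
  alloy Q: σ_y = 592.0 MPa, ρ = 3170 kg/m³, cost = 63.30 $/kg
  alloy W: σ_y = 531.6 MPa, ρ = 3160 kg/m³, cost = 33.00 $/kg
  alloy Y: M = 133 kN·m per $
  alloy F: M = 119 kN·m per $
  alloy U: M = 7.07 kN·m per $
  alloy W: M = 5.10 kN·m per $
  alloy Q: M = 2.95 kN·m per $
  alloy D: M = 0.810 kN·m per $
Alloy Y has the largest M.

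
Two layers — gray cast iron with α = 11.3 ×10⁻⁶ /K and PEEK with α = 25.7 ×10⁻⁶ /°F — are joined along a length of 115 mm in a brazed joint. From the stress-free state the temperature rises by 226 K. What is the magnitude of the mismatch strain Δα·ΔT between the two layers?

PEEK: α = 25.7×10⁻⁶/°F × 9/5 = 46.3×10⁻⁶/K.
Δα = |11.3 − 46.3|×10⁻⁶/K = 35.0×10⁻⁶/K.
Mismatch strain = Δα·ΔT = 35.0×10⁻⁶ × 226.0 = 7.90×10⁻³.

7.90×10⁻³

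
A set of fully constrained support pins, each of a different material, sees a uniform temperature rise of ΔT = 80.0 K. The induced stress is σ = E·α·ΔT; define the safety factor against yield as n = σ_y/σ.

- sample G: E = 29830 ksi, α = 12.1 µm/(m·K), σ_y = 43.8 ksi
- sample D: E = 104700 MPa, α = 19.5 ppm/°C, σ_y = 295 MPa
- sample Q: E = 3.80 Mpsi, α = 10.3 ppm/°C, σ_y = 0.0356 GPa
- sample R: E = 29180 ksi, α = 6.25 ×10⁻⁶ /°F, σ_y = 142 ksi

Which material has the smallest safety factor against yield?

Converting E to GPa, α to ×10⁻⁶/K, σ_y to MPa, then σ and n for each:
  sample G: E = 205.7, α = 12.1, σ_y = 302.0 → σ = 199 MPa, n = 1.52
  sample D: E = 104.7, α = 19.5, σ_y = 295.0 → σ = 163 MPa, n = 1.81
  sample Q: E = 26.20, α = 10.3, σ_y = 35.60 → σ = 21.6 MPa, n = 1.65
  sample R: E = 201.2, α = 11.2, σ_y = 979.1 → σ = 181 MPa, n = 5.41
Sample G has the lowest safety factor, n = 1.52.

sample G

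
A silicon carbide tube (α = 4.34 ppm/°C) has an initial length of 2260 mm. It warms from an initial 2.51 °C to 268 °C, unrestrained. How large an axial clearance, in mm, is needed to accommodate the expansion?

2.60 mm

ΔT = 268 − 2.51 = 265.5 K.
ΔL = α·L₀·ΔT = 4.34×10⁻⁶ × 2260 mm × 265.5 K = 2.60 mm.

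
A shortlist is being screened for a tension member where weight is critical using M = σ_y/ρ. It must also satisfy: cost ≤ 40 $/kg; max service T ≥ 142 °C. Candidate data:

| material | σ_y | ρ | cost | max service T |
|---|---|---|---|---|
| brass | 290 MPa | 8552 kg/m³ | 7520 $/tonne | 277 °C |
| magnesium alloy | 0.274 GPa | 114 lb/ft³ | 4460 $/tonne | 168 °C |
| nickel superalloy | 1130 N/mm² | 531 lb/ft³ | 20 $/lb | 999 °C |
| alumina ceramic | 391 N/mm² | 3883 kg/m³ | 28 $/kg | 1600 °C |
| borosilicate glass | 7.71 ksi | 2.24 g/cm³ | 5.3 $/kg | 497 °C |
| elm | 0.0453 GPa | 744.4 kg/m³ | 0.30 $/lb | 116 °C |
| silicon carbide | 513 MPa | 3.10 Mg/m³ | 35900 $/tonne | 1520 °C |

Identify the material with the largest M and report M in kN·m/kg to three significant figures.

Screen on constraints: cost ≤ 40 $/kg; max service T ≥ 142 °C. Survivors: brass, magnesium alloy, alumina ceramic, borosilicate glass, silicon carbide.
Putting every candidate on a common basis:
  brass: σ_y = 290.0 MPa, ρ = 8552 kg/m³
  magnesium alloy: σ_y = 274.0 MPa, ρ = 1826 kg/m³
  alumina ceramic: σ_y = 391.0 MPa, ρ = 3883 kg/m³
  borosilicate glass: σ_y = 53.16 MPa, ρ = 2240 kg/m³
  silicon carbide: σ_y = 513.0 MPa, ρ = 3100 kg/m³
  silicon carbide: M = 165 kN·m/kg
  magnesium alloy: M = 150 kN·m/kg
  alumina ceramic: M = 101 kN·m/kg
  brass: M = 33.9 kN·m/kg
  borosilicate glass: M = 23.7 kN·m/kg
The maximum is for silicon carbide.

silicon carbide, M = 165 kN·m/kg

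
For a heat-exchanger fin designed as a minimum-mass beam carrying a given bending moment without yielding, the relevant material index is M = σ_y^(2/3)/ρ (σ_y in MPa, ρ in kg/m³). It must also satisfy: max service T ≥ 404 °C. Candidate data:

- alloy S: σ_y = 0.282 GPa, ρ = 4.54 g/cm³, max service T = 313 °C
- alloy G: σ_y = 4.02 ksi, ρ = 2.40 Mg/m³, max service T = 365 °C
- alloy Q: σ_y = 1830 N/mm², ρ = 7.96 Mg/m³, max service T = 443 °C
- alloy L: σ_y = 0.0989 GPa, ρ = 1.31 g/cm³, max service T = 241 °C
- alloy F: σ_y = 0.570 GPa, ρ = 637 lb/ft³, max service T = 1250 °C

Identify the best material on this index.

alloy Q

Screen on constraints: max service T ≥ 404 °C. Survivors: alloy Q, alloy F.
Normalizing units and computing the index:
  alloy Q: σ_y = 1830 MPa, ρ = 7960 kg/m³
  alloy F: σ_y = 570.0 MPa, ρ = 10200 kg/m³
  alloy Q: M = 18.8×10⁻³
  alloy F: M = 6.74×10⁻³
Alloy Q ranks first.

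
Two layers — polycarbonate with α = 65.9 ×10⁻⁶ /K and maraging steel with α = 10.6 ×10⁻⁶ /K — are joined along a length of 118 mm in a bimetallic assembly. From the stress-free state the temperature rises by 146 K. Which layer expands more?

α(polycarbonate) = 65.9×10⁻⁶/K vs α(maraging steel) = 10.6×10⁻⁶/K.
Higher α expands more for the same ΔT: polycarbonate.

polycarbonate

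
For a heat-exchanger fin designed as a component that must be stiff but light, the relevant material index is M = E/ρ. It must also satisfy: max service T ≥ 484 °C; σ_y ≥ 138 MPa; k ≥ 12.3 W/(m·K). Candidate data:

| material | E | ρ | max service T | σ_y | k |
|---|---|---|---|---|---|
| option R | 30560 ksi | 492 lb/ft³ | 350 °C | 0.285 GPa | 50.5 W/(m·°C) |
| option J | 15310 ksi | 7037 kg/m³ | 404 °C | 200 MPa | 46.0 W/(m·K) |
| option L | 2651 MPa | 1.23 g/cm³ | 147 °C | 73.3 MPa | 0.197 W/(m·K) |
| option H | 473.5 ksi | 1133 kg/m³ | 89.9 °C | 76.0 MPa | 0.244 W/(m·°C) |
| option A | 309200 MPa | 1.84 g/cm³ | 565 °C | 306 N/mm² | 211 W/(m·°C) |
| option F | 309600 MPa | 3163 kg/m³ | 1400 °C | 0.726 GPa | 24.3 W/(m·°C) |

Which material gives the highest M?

option A

Screen on constraints: max service T ≥ 484 °C; σ_y ≥ 138 MPa; k ≥ 12.3 W/(m·K). Survivors: option A, option F.
Convert each candidate to consistent units, then evaluate M:
  option A: E = 309.2 GPa, ρ = 1840 kg/m³
  option F: E = 309.6 GPa, ρ = 3163 kg/m³
  option A: M = 168 MN·m/kg
  option F: M = 97.9 MN·m/kg
Option A has the largest M.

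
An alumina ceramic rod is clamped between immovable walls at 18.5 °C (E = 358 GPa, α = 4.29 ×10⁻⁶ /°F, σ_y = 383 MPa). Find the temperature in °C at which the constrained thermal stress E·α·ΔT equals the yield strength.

α = 4.29×10⁻⁶/°F × 9/5 = 7.72×10⁻⁶/K.
E·α·ΔT = 383.0 MPa ⇒ ΔT = 383.0 / (358.0×10³ × 7.72×10⁻⁶) = 138.5 K.
T = 18.5 + 138.5 = 157.0 °C.

157 °C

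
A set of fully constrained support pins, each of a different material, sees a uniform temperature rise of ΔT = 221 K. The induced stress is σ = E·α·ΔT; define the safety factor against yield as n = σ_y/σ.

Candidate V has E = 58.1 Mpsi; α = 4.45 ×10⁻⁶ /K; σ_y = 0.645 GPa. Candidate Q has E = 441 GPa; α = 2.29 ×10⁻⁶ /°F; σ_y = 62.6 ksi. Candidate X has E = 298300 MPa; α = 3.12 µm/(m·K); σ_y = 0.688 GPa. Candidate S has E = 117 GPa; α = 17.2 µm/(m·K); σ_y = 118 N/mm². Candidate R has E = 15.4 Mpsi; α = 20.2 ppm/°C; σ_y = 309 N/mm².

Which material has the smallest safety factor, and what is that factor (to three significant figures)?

candidate S, n = 0.265

With everything in SI (GPa, ×10⁻⁶/K, MPa):
  candidate V: E = 400.6, α = 4.45, σ_y = 645.0 → σ = 394 MPa, n = 1.64
  candidate Q: E = 441.0, α = 4.12, σ_y = 431.6 → σ = 402 MPa, n = 1.07
  candidate X: E = 298.3, α = 3.12, σ_y = 688.0 → σ = 206 MPa, n = 3.34
  candidate S: E = 117.0, α = 17.2, σ_y = 118.0 → σ = 445 MPa, n = 0.265
  candidate R: E = 106.2, α = 20.2, σ_y = 309.0 → σ = 474 MPa, n = 0.652
Candidate S has the lowest safety factor, n = 0.265.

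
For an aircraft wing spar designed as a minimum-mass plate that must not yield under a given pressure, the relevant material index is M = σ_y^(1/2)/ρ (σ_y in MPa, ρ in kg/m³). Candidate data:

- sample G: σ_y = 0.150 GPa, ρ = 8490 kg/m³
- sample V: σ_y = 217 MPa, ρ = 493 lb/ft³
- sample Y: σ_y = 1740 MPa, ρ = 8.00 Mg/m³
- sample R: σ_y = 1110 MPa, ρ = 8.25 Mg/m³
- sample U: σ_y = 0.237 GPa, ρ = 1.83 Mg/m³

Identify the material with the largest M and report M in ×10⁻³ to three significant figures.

sample U, M = 8.41×10⁻³

Putting every candidate on a common basis:
  sample G: σ_y = 150.0 MPa, ρ = 8490 kg/m³
  sample V: σ_y = 217.0 MPa, ρ = 7897 kg/m³
  sample Y: σ_y = 1740 MPa, ρ = 8000 kg/m³
  sample R: σ_y = 1110 MPa, ρ = 8250 kg/m³
  sample U: σ_y = 237.0 MPa, ρ = 1830 kg/m³
  sample U: M = 8.41×10⁻³
  sample Y: M = 5.21×10⁻³
  sample R: M = 4.04×10⁻³
  sample V: M = 1.87×10⁻³
  sample G: M = 1.44×10⁻³
Highest index: sample U.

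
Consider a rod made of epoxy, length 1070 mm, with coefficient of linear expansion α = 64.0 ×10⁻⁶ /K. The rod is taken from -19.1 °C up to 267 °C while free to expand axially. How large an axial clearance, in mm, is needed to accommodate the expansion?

ΔT = 267 − (-19.1) = 286.1 K.
ΔL = α·L₀·ΔT = 64.0×10⁻⁶ × 1070 mm × 286.1 K = 19.6 mm.

19.6 mm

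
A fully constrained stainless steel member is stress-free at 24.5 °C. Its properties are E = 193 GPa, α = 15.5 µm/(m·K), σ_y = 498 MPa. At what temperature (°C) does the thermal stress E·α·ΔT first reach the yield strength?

E·α·ΔT = 498.0 MPa ⇒ ΔT = 498.0 / (193.0×10³ × 15.5×10⁻⁶) = 166.5 K.
T = 24.5 + 166.5 = 191.0 °C.

191 °C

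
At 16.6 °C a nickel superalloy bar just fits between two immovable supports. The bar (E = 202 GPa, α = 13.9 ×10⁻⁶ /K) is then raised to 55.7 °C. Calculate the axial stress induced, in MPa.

ΔT = 39.10 K. Constrained thermal stress σ = E·α·ΔT = 202.0×10³ MPa × 13.9×10⁻⁶ × 39.10 = 110 MPa (compressive).

110 MPa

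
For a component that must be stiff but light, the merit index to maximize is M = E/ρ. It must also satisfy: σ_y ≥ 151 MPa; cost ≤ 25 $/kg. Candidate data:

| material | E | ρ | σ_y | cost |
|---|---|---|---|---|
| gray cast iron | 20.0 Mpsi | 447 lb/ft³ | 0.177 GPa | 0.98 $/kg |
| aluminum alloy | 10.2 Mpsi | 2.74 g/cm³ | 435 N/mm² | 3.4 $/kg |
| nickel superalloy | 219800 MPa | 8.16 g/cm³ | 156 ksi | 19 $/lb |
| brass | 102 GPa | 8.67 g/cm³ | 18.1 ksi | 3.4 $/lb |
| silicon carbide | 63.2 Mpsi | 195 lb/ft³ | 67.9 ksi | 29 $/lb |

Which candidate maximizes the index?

Screen on constraints: σ_y ≥ 151 MPa; cost ≤ 25 $/kg. Survivors: gray cast iron, aluminum alloy.
After converting to SI:
  gray cast iron: E = 137.9 GPa, ρ = 7160 kg/m³
  aluminum alloy: E = 70.33 GPa, ρ = 2740 kg/m³
  aluminum alloy: M = 25.7 MN·m/kg
  gray cast iron: M = 19.3 MN·m/kg
Aluminum alloy has the largest M.

aluminum alloy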